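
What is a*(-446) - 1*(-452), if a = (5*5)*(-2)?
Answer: 22752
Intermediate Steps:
a = -50 (a = 25*(-2) = -50)
a*(-446) - 1*(-452) = -50*(-446) - 1*(-452) = 22300 + 452 = 22752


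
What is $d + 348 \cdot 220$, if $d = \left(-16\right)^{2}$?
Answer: $76816$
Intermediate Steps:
$d = 256$
$d + 348 \cdot 220 = 256 + 348 \cdot 220 = 256 + 76560 = 76816$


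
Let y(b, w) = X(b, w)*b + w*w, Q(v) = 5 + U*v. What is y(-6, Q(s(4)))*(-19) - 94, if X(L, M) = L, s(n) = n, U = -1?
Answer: -797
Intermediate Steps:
Q(v) = 5 - v
y(b, w) = b² + w² (y(b, w) = b*b + w*w = b² + w²)
y(-6, Q(s(4)))*(-19) - 94 = ((-6)² + (5 - 1*4)²)*(-19) - 94 = (36 + (5 - 4)²)*(-19) - 94 = (36 + 1²)*(-19) - 94 = (36 + 1)*(-19) - 94 = 37*(-19) - 94 = -703 - 94 = -797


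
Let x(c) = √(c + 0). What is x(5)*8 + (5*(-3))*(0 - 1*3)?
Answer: 45 + 8*√5 ≈ 62.889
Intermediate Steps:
x(c) = √c
x(5)*8 + (5*(-3))*(0 - 1*3) = √5*8 + (5*(-3))*(0 - 1*3) = 8*√5 - 15*(0 - 3) = 8*√5 - 15*(-3) = 8*√5 + 45 = 45 + 8*√5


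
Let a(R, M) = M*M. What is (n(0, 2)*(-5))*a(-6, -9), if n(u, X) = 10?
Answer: -4050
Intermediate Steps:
a(R, M) = M**2
(n(0, 2)*(-5))*a(-6, -9) = (10*(-5))*(-9)**2 = -50*81 = -4050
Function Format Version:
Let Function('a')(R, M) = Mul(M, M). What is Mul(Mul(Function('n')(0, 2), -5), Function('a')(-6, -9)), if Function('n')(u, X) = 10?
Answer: -4050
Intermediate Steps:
Function('a')(R, M) = Pow(M, 2)
Mul(Mul(Function('n')(0, 2), -5), Function('a')(-6, -9)) = Mul(Mul(10, -5), Pow(-9, 2)) = Mul(-50, 81) = -4050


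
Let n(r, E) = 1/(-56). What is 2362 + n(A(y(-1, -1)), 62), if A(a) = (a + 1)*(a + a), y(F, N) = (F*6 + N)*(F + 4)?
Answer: 132271/56 ≈ 2362.0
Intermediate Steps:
y(F, N) = (4 + F)*(N + 6*F) (y(F, N) = (6*F + N)*(4 + F) = (N + 6*F)*(4 + F) = (4 + F)*(N + 6*F))
A(a) = 2*a*(1 + a) (A(a) = (1 + a)*(2*a) = 2*a*(1 + a))
n(r, E) = -1/56
2362 + n(A(y(-1, -1)), 62) = 2362 - 1/56 = 132271/56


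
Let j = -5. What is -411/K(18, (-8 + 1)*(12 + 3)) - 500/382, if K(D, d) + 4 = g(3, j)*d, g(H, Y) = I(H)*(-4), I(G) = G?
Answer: -392501/239896 ≈ -1.6361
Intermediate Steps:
g(H, Y) = -4*H (g(H, Y) = H*(-4) = -4*H)
K(D, d) = -4 - 12*d (K(D, d) = -4 + (-4*3)*d = -4 - 12*d)
-411/K(18, (-8 + 1)*(12 + 3)) - 500/382 = -411/(-4 - 12*(-8 + 1)*(12 + 3)) - 500/382 = -411/(-4 - (-84)*15) - 500*1/382 = -411/(-4 - 12*(-105)) - 250/191 = -411/(-4 + 1260) - 250/191 = -411/1256 - 250/191 = -392501/239896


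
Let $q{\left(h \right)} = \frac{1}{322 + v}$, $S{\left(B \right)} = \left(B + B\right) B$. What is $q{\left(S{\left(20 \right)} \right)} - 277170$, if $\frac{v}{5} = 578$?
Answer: $- \frac{890270039}{3212} \approx -2.7717 \cdot 10^{5}$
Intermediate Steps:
$v = 2890$ ($v = 5 \cdot 578 = 2890$)
$S{\left(B \right)} = 2 B^{2}$ ($S{\left(B \right)} = 2 B B = 2 B^{2}$)
$q{\left(h \right)} = \frac{1}{3212}$ ($q{\left(h \right)} = \frac{1}{322 + 2890} = \frac{1}{3212}$)
$q{\left(S{\left(20 \right)} \right)} - 277170 = \frac{1}{3212} - 277170 = - \frac{890270039}{3212}$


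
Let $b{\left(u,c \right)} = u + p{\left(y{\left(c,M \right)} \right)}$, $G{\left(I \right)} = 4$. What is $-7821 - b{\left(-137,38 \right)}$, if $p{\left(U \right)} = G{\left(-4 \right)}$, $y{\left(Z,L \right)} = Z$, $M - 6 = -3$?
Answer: $-7688$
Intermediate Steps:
$M = 3$ ($M = 6 - 3 = 3$)
$p{\left(U \right)} = 4$
$b{\left(u,c \right)} = 4 + u$ ($b{\left(u,c \right)} = u + 4 = 4 + u$)
$-7821 - b{\left(-137,38 \right)} = -7821 - \left(4 - 137\right) = -7821 - -133 = -7821 + 133 = -7688$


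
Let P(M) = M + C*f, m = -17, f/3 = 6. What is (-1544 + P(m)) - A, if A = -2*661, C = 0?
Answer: -239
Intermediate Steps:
f = 18 (f = 3*6 = 18)
P(M) = M (P(M) = M + 0*18 = M + 0 = M)
A = -1322
(-1544 + P(m)) - A = (-1544 - 17) - 1*(-1322) = -1561 + 1322 = -239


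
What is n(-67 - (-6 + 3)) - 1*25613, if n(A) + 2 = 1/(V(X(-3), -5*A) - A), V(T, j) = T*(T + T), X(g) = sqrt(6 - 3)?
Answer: -1793049/70 ≈ -25615.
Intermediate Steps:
X(g) = sqrt(3)
V(T, j) = 2*T**2 (V(T, j) = T*(2*T) = 2*T**2)
n(A) = -2 + 1/(6 - A) (n(A) = -2 + 1/(2*(sqrt(3))**2 - A) = -2 + 1/(2*3 - A) = -2 + 1/(6 - A))
n(-67 - (-6 + 3)) - 1*25613 = (11 - 2*(-67 - (-6 + 3)))/(-6 + (-67 - (-6 + 3))) - 1*25613 = (11 - 2*(-67 - 1*(-3)))/(-6 + (-67 - 1*(-3))) - 25613 = (11 - 2*(-67 + 3))/(-6 + (-67 + 3)) - 25613 = (11 - 2*(-64))/(-6 - 64) - 25613 = (11 + 128)/(-70) - 25613 = -1/70*139 - 25613 = -139/70 - 25613 = -1793049/70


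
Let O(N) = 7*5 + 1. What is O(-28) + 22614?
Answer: 22650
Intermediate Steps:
O(N) = 36 (O(N) = 35 + 1 = 36)
O(-28) + 22614 = 36 + 22614 = 22650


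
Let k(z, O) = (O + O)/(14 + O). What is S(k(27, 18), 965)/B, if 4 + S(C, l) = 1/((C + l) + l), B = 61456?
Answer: -15447/237358436 ≈ -6.5079e-5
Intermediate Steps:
k(z, O) = 2*O/(14 + O) (k(z, O) = (2*O)/(14 + O) = 2*O/(14 + O))
S(C, l) = -4 + 1/(C + 2*l) (S(C, l) = -4 + 1/((C + l) + l) = -4 + 1/(C + 2*l))
S(k(27, 18), 965)/B = ((1 - 8*965 - 8*18/(14 + 18))/(2*18/(14 + 18) + 2*965))/61456 = ((1 - 7720 - 8*18/32)/(2*18/32 + 1930))*(1/61456) = ((1 - 7720 - 8*18/32)/(2*18*(1/32) + 1930))*(1/61456) = ((1 - 7720 - 4*9/8)/(9/8 + 1930))*(1/61456) = ((1 - 7720 - 9/2)/(15449/8))*(1/61456) = ((8/15449)*(-15447/2))*(1/61456) = -61788/15449*1/61456 = -15447/237358436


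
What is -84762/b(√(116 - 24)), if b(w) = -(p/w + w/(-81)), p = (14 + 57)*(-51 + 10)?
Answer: -13731444*√23/235883 ≈ -279.18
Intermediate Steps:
p = -2911 (p = 71*(-41) = -2911)
b(w) = 2911/w + w/81 (b(w) = -(-2911/w + w/(-81)) = -(-2911/w + w*(-1/81)) = -(-2911/w - w/81) = 2911/w + w/81)
-84762/b(√(116 - 24)) = -84762/(2911/(√(116 - 24)) + √(116 - 24)/81) = -84762/(2911/(√92) + √92/81) = -84762/(2911/((2*√23)) + (2*√23)/81) = -84762/(2911*(√23/46) + 2*√23/81) = -84762/(2911*√23/46 + 2*√23/81) = -84762*162*√23/235883 = -13731444*√23/235883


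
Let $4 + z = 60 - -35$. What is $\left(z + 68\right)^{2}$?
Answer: $25281$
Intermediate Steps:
$z = 91$ ($z = -4 + \left(60 - -35\right) = -4 + \left(60 + 35\right) = -4 + 95 = 91$)
$\left(z + 68\right)^{2} = \left(91 + 68\right)^{2} = 159^{2} = 25281$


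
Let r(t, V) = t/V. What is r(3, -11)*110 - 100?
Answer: -130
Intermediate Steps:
r(3, -11)*110 - 100 = (3/(-11))*110 - 100 = (3*(-1/11))*110 - 100 = -3/11*110 - 100 = -30 - 100 = -130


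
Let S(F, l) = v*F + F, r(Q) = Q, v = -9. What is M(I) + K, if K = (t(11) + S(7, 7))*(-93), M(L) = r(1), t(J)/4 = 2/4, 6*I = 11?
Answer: 5023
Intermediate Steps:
I = 11/6 (I = (⅙)*11 = 11/6 ≈ 1.8333)
t(J) = 2 (t(J) = 4*(2/4) = 4*(2*(¼)) = 4*(½) = 2)
M(L) = 1
S(F, l) = -8*F (S(F, l) = -9*F + F = -8*F)
K = 5022 (K = (2 - 8*7)*(-93) = (2 - 56)*(-93) = -54*(-93) = 5022)
M(I) + K = 1 + 5022 = 5023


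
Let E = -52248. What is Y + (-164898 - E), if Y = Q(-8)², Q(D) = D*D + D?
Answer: -109514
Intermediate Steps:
Q(D) = D + D² (Q(D) = D² + D = D + D²)
Y = 3136 (Y = (-8*(1 - 8))² = (-8*(-7))² = 56² = 3136)
Y + (-164898 - E) = 3136 + (-164898 - 1*(-52248)) = 3136 + (-164898 + 52248) = 3136 - 112650 = -109514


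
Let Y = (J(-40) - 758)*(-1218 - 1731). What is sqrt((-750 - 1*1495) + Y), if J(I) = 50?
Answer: sqrt(2085647) ≈ 1444.2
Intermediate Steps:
Y = 2087892 (Y = (50 - 758)*(-1218 - 1731) = -708*(-2949) = 2087892)
sqrt((-750 - 1*1495) + Y) = sqrt((-750 - 1*1495) + 2087892) = sqrt((-750 - 1495) + 2087892) = sqrt(-2245 + 2087892) = sqrt(2085647)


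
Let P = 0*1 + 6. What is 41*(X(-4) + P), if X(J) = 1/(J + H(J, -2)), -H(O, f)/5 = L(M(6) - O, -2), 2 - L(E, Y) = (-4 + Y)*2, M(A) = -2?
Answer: 18163/74 ≈ 245.45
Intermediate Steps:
P = 6 (P = 0 + 6 = 6)
L(E, Y) = 10 - 2*Y (L(E, Y) = 2 - (-4 + Y)*2 = 2 - (-8 + 2*Y) = 2 + (8 - 2*Y) = 10 - 2*Y)
H(O, f) = -70 (H(O, f) = -5*(10 - 2*(-2)) = -5*(10 + 4) = -5*14 = -70)
X(J) = 1/(-70 + J) (X(J) = 1/(J - 70) = 1/(-70 + J))
41*(X(-4) + P) = 41*(1/(-70 - 4) + 6) = 41*(1/(-74) + 6) = 41*(-1/74 + 6) = 41*(443/74) = 18163/74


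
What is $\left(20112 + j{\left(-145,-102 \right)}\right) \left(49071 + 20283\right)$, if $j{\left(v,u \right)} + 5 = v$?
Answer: $1384444548$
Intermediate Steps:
$j{\left(v,u \right)} = -5 + v$
$\left(20112 + j{\left(-145,-102 \right)}\right) \left(49071 + 20283\right) = \left(20112 - 150\right) \left(49071 + 20283\right) = \left(20112 - 150\right) 69354 = 19962 \cdot 69354 = 1384444548$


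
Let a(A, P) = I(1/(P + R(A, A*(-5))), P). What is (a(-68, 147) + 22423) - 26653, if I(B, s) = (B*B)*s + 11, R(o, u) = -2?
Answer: -88704328/21025 ≈ -4219.0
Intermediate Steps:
I(B, s) = 11 + s*B² (I(B, s) = B²*s + 11 = s*B² + 11 = 11 + s*B²)
a(A, P) = 11 + P/(-2 + P)² (a(A, P) = 11 + P*(1/(P - 2))² = 11 + P*(1/(-2 + P))² = 11 + P/(-2 + P)²)
(a(-68, 147) + 22423) - 26653 = ((11 + 147/(-2 + 147)²) + 22423) - 26653 = ((11 + 147/145²) + 22423) - 26653 = ((11 + 147*(1/21025)) + 22423) - 26653 = ((11 + 147/21025) + 22423) - 26653 = (231422/21025 + 22423) - 26653 = 471674997/21025 - 26653 = -88704328/21025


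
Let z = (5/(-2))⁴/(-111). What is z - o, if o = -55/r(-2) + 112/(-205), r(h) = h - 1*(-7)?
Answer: 4075667/364080 ≈ 11.194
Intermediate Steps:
r(h) = 7 + h (r(h) = h + 7 = 7 + h)
o = -2367/205 (o = -55/(7 - 2) + 112/(-205) = -55/5 + 112*(-1/205) = -55*⅕ - 112/205 = -11 - 112/205 = -2367/205 ≈ -11.546)
z = -625/1776 (z = (5*(-½))⁴*(-1/111) = (-5/2)⁴*(-1/111) = (625/16)*(-1/111) = -625/1776 ≈ -0.35191)
z - o = -625/1776 - 1*(-2367/205) = -625/1776 + 2367/205 = 4075667/364080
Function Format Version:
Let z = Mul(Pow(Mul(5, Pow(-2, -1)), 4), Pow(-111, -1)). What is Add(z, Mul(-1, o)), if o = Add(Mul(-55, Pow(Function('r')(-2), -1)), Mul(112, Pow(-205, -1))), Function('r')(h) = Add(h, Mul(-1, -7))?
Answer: Rational(4075667, 364080) ≈ 11.194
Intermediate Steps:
Function('r')(h) = Add(7, h) (Function('r')(h) = Add(h, 7) = Add(7, h))
o = Rational(-2367, 205) (o = Add(Mul(-55, Pow(Add(7, -2), -1)), Mul(112, Pow(-205, -1))) = Add(Mul(-55, Pow(5, -1)), Mul(112, Rational(-1, 205))) = Add(Mul(-55, Rational(1, 5)), Rational(-112, 205)) = Add(-11, Rational(-112, 205)) = Rational(-2367, 205) ≈ -11.546)
z = Rational(-625, 1776) (z = Mul(Pow(Mul(5, Rational(-1, 2)), 4), Rational(-1, 111)) = Mul(Pow(Rational(-5, 2), 4), Rational(-1, 111)) = Mul(Rational(625, 16), Rational(-1, 111)) = Rational(-625, 1776) ≈ -0.35191)
Add(z, Mul(-1, o)) = Add(Rational(-625, 1776), Mul(-1, Rational(-2367, 205))) = Add(Rational(-625, 1776), Rational(2367, 205)) = Rational(4075667, 364080)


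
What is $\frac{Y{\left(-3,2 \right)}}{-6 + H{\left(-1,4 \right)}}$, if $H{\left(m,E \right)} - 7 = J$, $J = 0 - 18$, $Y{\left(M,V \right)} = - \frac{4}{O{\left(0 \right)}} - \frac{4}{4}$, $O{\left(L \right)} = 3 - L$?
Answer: $\frac{7}{51} \approx 0.13725$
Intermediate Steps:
$Y{\left(M,V \right)} = - \frac{7}{3}$ ($Y{\left(M,V \right)} = - \frac{4}{3 - 0} - \frac{4}{4} = - \frac{4}{3 + 0} - 1 = - \frac{4}{3} - 1 = - \frac{7}{3}$)
$J = -18$ ($J = 0 - 18 = -18$)
$H{\left(m,E \right)} = -11$ ($H{\left(m,E \right)} = 7 - 18 = -11$)
$\frac{Y{\left(-3,2 \right)}}{-6 + H{\left(-1,4 \right)}} = \frac{1}{-6 - 11} \left(- \frac{7}{3}\right) = \frac{1}{-17} \left(- \frac{7}{3}\right) = \left(- \frac{1}{17}\right) \left(- \frac{7}{3}\right) = \frac{7}{51}$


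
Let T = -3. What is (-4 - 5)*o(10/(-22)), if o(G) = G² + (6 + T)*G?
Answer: 1260/121 ≈ 10.413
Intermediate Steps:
o(G) = G² + 3*G (o(G) = G² + (6 - 3)*G = G² + 3*G)
(-4 - 5)*o(10/(-22)) = (-4 - 5)*((10/(-22))*(3 + 10/(-22))) = -9*10*(-1/22)*(3 + 10*(-1/22)) = -(-45)*(3 - 5/11)/11 = -(-45)*28/(11*11) = -9*(-140/121) = 1260/121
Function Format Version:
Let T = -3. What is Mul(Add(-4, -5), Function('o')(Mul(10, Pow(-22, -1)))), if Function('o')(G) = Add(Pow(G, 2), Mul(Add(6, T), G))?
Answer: Rational(1260, 121) ≈ 10.413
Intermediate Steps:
Function('o')(G) = Add(Pow(G, 2), Mul(3, G)) (Function('o')(G) = Add(Pow(G, 2), Mul(Add(6, -3), G)) = Add(Pow(G, 2), Mul(3, G)))
Mul(Add(-4, -5), Function('o')(Mul(10, Pow(-22, -1)))) = Mul(Add(-4, -5), Mul(Mul(10, Pow(-22, -1)), Add(3, Mul(10, Pow(-22, -1))))) = Mul(-9, Mul(Mul(10, Rational(-1, 22)), Add(3, Mul(10, Rational(-1, 22))))) = Mul(-9, Mul(Rational(-5, 11), Add(3, Rational(-5, 11)))) = Mul(-9, Mul(Rational(-5, 11), Rational(28, 11))) = Mul(-9, Rational(-140, 121)) = Rational(1260, 121)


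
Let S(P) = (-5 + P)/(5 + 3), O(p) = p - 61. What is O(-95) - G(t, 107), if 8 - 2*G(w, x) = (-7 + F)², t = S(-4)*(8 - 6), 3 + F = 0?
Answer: -110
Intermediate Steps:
O(p) = -61 + p
S(P) = -5/8 + P/8 (S(P) = (-5 + P)/8 = (-5 + P)*(⅛) = -5/8 + P/8)
F = -3 (F = -3 + 0 = -3)
t = -9/4 (t = (-5/8 + (⅛)*(-4))*(8 - 6) = (-5/8 - ½)*2 = -9/8*2 = -9/4 ≈ -2.2500)
G(w, x) = -46 (G(w, x) = 4 - (-7 - 3)²/2 = 4 - ½*(-10)² = 4 - ½*100 = 4 - 50 = -46)
O(-95) - G(t, 107) = (-61 - 95) - 1*(-46) = -156 + 46 = -110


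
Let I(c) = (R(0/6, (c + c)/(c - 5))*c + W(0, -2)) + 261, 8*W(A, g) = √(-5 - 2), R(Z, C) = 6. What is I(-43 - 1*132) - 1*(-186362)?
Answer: 185573 + I*√7/8 ≈ 1.8557e+5 + 0.33072*I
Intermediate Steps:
W(A, g) = I*√7/8 (W(A, g) = √(-5 - 2)/8 = √(-7)/8 = (I*√7)/8 = I*√7/8)
I(c) = 261 + 6*c + I*√7/8 (I(c) = (6*c + I*√7/8) + 261 = 261 + 6*c + I*√7/8)
I(-43 - 1*132) - 1*(-186362) = (261 + 6*(-43 - 1*132) + I*√7/8) - 1*(-186362) = (261 + 6*(-43 - 132) + I*√7/8) + 186362 = (261 + 6*(-175) + I*√7/8) + 186362 = (261 - 1050 + I*√7/8) + 186362 = (-789 + I*√7/8) + 186362 = 185573 + I*√7/8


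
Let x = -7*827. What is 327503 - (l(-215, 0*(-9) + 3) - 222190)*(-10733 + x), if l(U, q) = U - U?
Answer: -3670695677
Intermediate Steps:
l(U, q) = 0
x = -5789
327503 - (l(-215, 0*(-9) + 3) - 222190)*(-10733 + x) = 327503 - (0 - 222190)*(-10733 - 5789) = 327503 - (-222190)*(-16522) = 327503 - 1*3671023180 = 327503 - 3671023180 = -3670695677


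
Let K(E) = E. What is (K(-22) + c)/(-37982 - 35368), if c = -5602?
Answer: 2812/36675 ≈ 0.076674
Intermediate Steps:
(K(-22) + c)/(-37982 - 35368) = (-22 - 5602)/(-37982 - 35368) = -5624/(-73350) = -5624*(-1/73350) = 2812/36675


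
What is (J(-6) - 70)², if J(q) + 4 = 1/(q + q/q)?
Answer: 137641/25 ≈ 5505.6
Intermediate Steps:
J(q) = -4 + 1/(1 + q) (J(q) = -4 + 1/(q + q/q) = -4 + 1/(q + 1) = -4 + 1/(1 + q))
(J(-6) - 70)² = ((-3 - 4*(-6))/(1 - 6) - 70)² = ((-3 + 24)/(-5) - 70)² = (-⅕*21 - 70)² = (-21/5 - 70)² = (-371/5)² = 137641/25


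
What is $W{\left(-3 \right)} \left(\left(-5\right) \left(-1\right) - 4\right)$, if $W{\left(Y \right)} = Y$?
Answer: $-3$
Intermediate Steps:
$W{\left(-3 \right)} \left(\left(-5\right) \left(-1\right) - 4\right) = - 3 \left(\left(-5\right) \left(-1\right) - 4\right) = - 3 \left(5 - 4\right) = \left(-3\right) 1 = -3$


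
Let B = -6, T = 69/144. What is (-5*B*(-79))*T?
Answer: -9085/8 ≈ -1135.6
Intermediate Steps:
T = 23/48 (T = 69*(1/144) = 23/48 ≈ 0.47917)
(-5*B*(-79))*T = (-5*(-6)*(-79))*(23/48) = (30*(-79))*(23/48) = -2370*23/48 = -9085/8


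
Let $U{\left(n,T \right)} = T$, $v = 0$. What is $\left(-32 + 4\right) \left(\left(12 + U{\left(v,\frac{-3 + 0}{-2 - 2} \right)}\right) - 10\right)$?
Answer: $-77$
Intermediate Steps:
$\left(-32 + 4\right) \left(\left(12 + U{\left(v,\frac{-3 + 0}{-2 - 2} \right)}\right) - 10\right) = \left(-32 + 4\right) \left(\left(12 + \frac{-3 + 0}{-2 - 2}\right) - 10\right) = - 28 \left(\left(12 - \frac{3}{-4}\right) - 10\right) = - 28 \left(\left(12 - - \frac{3}{4}\right) - 10\right) = - 28 \left(\left(12 + \frac{3}{4}\right) - 10\right) = - 28 \left(\frac{51}{4} - 10\right) = \left(-28\right) \frac{11}{4} = -77$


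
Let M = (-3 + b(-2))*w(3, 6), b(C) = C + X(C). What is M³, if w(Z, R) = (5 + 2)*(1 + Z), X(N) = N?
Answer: -7529536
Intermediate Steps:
w(Z, R) = 7 + 7*Z (w(Z, R) = 7*(1 + Z) = 7 + 7*Z)
b(C) = 2*C (b(C) = C + C = 2*C)
M = -196 (M = (-3 + 2*(-2))*(7 + 7*3) = (-3 - 4)*(7 + 21) = -7*28 = -196)
M³ = (-196)³ = -7529536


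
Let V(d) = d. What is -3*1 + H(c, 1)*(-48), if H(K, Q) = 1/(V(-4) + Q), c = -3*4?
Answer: 13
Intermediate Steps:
c = -12
H(K, Q) = 1/(-4 + Q)
-3*1 + H(c, 1)*(-48) = -3*1 - 48/(-4 + 1) = -3 - 48/(-3) = -3 - 1/3*(-48) = -3 + 16 = 13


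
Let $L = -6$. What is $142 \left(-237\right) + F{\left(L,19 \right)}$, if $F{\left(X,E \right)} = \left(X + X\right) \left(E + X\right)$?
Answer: $-33810$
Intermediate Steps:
$F{\left(X,E \right)} = 2 X \left(E + X\right)$
$142 \left(-237\right) + F{\left(L,19 \right)} = 142 \left(-237\right) + 2 \left(-6\right) \left(19 - 6\right) = -33654 + 2 \left(-6\right) 13 = -33654 - 156 = -33810$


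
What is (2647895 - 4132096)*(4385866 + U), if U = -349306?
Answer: -5991066388560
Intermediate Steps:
(2647895 - 4132096)*(4385866 + U) = (2647895 - 4132096)*(4385866 - 349306) = -1484201*4036560 = -5991066388560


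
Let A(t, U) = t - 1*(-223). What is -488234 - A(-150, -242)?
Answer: -488307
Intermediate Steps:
A(t, U) = 223 + t (A(t, U) = t + 223 = 223 + t)
-488234 - A(-150, -242) = -488234 - (223 - 150) = -488234 - 1*73 = -488234 - 73 = -488307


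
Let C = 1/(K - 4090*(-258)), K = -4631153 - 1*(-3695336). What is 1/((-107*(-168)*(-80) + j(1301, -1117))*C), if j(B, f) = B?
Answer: -119403/1436779 ≈ -0.083105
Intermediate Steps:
K = -935817 (K = -4631153 + 3695336 = -935817)
C = 1/119403 (C = 1/(-935817 - 4090*(-258)) = 1/(-935817 + 1055220) = 1/119403 ≈ 8.3750e-6)
1/((-107*(-168)*(-80) + j(1301, -1117))*C) = 1/((-107*(-168)*(-80) + 1301)*(1/119403)) = 119403/(17976*(-80) + 1301) = 119403/(-1438080 + 1301) = 119403/(-1436779) = -1/1436779*119403 = -119403/1436779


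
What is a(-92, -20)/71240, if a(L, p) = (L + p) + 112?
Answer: 0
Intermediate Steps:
a(L, p) = 112 + L + p
a(-92, -20)/71240 = (112 - 92 - 20)/71240 = 0*(1/71240) = 0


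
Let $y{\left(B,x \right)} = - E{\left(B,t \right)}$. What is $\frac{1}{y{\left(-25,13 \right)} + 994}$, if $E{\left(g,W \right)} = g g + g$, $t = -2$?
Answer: $\frac{1}{394} \approx 0.0025381$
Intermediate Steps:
$E{\left(g,W \right)} = g + g^{2}$ ($E{\left(g,W \right)} = g^{2} + g = g + g^{2}$)
$y{\left(B,x \right)} = - B \left(1 + B\right)$
$\frac{1}{y{\left(-25,13 \right)} + 994} = \frac{1}{\left(-1\right) \left(-25\right) \left(1 - 25\right) + 994} = \frac{1}{\left(-1\right) \left(-25\right) \left(-24\right) + 994} = \frac{1}{-600 + 994} = \frac{1}{394}$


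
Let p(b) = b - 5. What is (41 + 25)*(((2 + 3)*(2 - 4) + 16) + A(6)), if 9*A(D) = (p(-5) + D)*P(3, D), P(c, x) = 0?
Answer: 396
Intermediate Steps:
p(b) = -5 + b
A(D) = 0 (A(D) = (((-5 - 5) + D)*0)/9 = ((-10 + D)*0)/9 = (1/9)*0 = 0)
(41 + 25)*(((2 + 3)*(2 - 4) + 16) + A(6)) = (41 + 25)*(((2 + 3)*(2 - 4) + 16) + 0) = 66*((5*(-2) + 16) + 0) = 66*((-10 + 16) + 0) = 66*(6 + 0) = 66*6 = 396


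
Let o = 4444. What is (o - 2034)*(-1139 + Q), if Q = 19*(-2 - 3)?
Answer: -2973940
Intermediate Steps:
Q = -95 (Q = 19*(-5) = -95)
(o - 2034)*(-1139 + Q) = (4444 - 2034)*(-1139 - 95) = 2410*(-1234) = -2973940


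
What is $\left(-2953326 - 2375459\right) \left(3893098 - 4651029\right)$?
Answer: $4038851343835$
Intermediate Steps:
$\left(-2953326 - 2375459\right) \left(3893098 - 4651029\right) = \left(-5328785\right) \left(-757931\right) = 4038851343835$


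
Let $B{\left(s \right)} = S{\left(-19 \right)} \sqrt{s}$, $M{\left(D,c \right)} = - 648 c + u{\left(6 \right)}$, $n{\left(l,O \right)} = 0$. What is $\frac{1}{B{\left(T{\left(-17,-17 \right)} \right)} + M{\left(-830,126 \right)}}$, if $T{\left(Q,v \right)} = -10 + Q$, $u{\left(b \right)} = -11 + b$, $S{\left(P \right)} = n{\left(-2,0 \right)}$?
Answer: $- \frac{1}{81653} \approx -1.2247 \cdot 10^{-5}$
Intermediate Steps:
$S{\left(P \right)} = 0$
$M{\left(D,c \right)} = -5 - 648 c$ ($M{\left(D,c \right)} = - 648 c + \left(-11 + 6\right) = - 648 c - 5 = -5 - 648 c$)
$B{\left(s \right)} = 0$ ($B{\left(s \right)} = 0 \sqrt{s} = 0$)
$\frac{1}{B{\left(T{\left(-17,-17 \right)} \right)} + M{\left(-830,126 \right)}} = \frac{1}{0 - 81653} = \frac{1}{-81653} = - \frac{1}{81653}$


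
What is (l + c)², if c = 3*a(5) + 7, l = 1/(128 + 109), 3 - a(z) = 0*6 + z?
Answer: 56644/56169 ≈ 1.0085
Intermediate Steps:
a(z) = 3 - z (a(z) = 3 - (0*6 + z) = 3 - (0 + z) = 3 - z)
l = 1/237 ≈ 0.0042194
c = 1 (c = 3*(3 - 1*5) + 7 = 3*(3 - 5) + 7 = 3*(-2) + 7 = -6 + 7 = 1)
(l + c)² = (1/237 + 1)² = (238/237)² = 56644/56169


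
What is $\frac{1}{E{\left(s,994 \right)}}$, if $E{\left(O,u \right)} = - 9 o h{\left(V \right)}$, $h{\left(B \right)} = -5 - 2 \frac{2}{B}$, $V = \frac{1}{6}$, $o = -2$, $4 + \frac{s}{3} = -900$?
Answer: $- \frac{1}{522} \approx -0.0019157$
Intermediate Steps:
$s = -2712$ ($s = -12 + 3 \left(-900\right) = -12 - 2700 = -2712$)
$V = \frac{1}{6} \approx 0.16667$
$h{\left(B \right)} = -5 - \frac{4}{B}$
$E{\left(O,u \right)} = -522$ ($E{\left(O,u \right)} = \left(-9\right) \left(-2\right) \left(-5 - 4 \frac{1}{\frac{1}{6}}\right) = 18 \left(-5 - 24\right) = 18 \left(-29\right) = -522$)
$\frac{1}{E{\left(s,994 \right)}} = \frac{1}{-522} = - \frac{1}{522}$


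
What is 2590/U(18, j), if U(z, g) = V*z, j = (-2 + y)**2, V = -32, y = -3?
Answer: -1295/288 ≈ -4.4965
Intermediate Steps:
j = 25 (j = (-2 - 3)**2 = (-5)**2 = 25)
U(z, g) = -32*z
2590/U(18, j) = 2590/((-32*18)) = 2590/(-576) = 2590*(-1/576) = -1295/288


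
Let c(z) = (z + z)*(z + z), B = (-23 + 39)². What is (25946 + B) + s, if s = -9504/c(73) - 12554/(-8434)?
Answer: 588845071927/22472393 ≈ 26203.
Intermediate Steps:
B = 256 (B = 16² = 256)
c(z) = 4*z² (c(z) = (2*z)*(2*z) = 4*z²)
s = 23430541/22472393 (s = -9504/(4*73²) - 12554/(-8434) = -9504/(4*5329) - 12554*(-1/8434) = -9504/21316 + 6277/4217 = -9504*1/21316 + 6277/4217 = -2376/5329 + 6277/4217 = 23430541/22472393 ≈ 1.0426)
(25946 + B) + s = (25946 + 256) + 23430541/22472393 = 26202 + 23430541/22472393 = 588845071927/22472393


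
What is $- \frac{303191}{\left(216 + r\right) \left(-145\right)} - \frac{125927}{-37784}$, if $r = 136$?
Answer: $\frac{2235385353}{241061920} \approx 9.2731$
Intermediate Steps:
$- \frac{303191}{\left(216 + r\right) \left(-145\right)} - \frac{125927}{-37784} = - \frac{303191}{\left(216 + 136\right) \left(-145\right)} - \frac{125927}{-37784} = - \frac{303191}{352 \left(-145\right)} - - \frac{125927}{37784} = - \frac{303191}{-51040} + \frac{125927}{37784} = \left(-303191\right) \left(- \frac{1}{51040}\right) + \frac{125927}{37784} = \frac{303191}{51040} + \frac{125927}{37784} = \frac{2235385353}{241061920}$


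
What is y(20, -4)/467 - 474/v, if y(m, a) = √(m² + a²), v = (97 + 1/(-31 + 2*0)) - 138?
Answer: 2449/212 + 4*√26/467 ≈ 11.596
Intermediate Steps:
v = -1272/31 (v = (97 + 1/(-31 + 0)) - 138 = (97 + 1/(-31)) - 138 = (97 - 1/31) - 138 = 3006/31 - 138 = -1272/31 ≈ -41.032)
y(m, a) = √(a² + m²)
y(20, -4)/467 - 474/v = √((-4)² + 20²)/467 - 474/(-1272/31) = √(16 + 400)*(1/467) - 474*(-31/1272) = √416*(1/467) + 2449/212 = (4*√26)*(1/467) + 2449/212 = 4*√26/467 + 2449/212 = 2449/212 + 4*√26/467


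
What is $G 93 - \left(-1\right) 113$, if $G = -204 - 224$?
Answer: $-39691$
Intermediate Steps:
$G = -428$ ($G = -204 - 224 = -428$)
$G 93 - \left(-1\right) 113 = \left(-428\right) 93 - \left(-1\right) 113 = -39804 - -113 = -39804 + 113 = -39691$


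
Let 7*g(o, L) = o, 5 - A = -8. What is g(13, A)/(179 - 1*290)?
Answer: -13/777 ≈ -0.016731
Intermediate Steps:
A = 13 (A = 5 - 1*(-8) = 5 + 8 = 13)
g(o, L) = o/7
g(13, A)/(179 - 1*290) = ((⅐)*13)/(179 - 1*290) = 13/(7*(179 - 290)) = (13/7)/(-111) = (13/7)*(-1/111) = -13/777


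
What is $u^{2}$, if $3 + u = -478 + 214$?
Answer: $71289$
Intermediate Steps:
$u = -267$ ($u = -3 + \left(-478 + 214\right) = -3 - 264 = -267$)
$u^{2} = \left(-267\right)^{2} = 71289$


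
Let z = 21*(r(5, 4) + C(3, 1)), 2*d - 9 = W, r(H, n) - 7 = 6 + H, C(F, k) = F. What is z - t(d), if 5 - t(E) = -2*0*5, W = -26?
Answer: 436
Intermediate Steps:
r(H, n) = 13 + H (r(H, n) = 7 + (6 + H) = 13 + H)
d = -17/2 (d = 9/2 + (½)*(-26) = 9/2 - 13 = -17/2 ≈ -8.5000)
t(E) = 5 (t(E) = 5 - (-2*0)*5 = 5 - 0*5 = 5 - 1*0 = 5 + 0 = 5)
z = 441 (z = 21*((13 + 5) + 3) = 21*(18 + 3) = 21*21 = 441)
z - t(d) = 441 - 1*5 = 441 - 5 = 436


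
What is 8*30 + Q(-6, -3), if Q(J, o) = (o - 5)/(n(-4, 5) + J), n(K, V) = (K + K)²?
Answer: 6956/29 ≈ 239.86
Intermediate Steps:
n(K, V) = 4*K² (n(K, V) = (2*K)² = 4*K²)
Q(J, o) = (-5 + o)/(64 + J) (Q(J, o) = (o - 5)/(4*(-4)² + J) = (-5 + o)/(4*16 + J) = (-5 + o)/(64 + J))
8*30 + Q(-6, -3) = 8*30 + (-5 - 3)/(64 - 6) = 240 - 8/58 = 240 + (1/58)*(-8) = 240 - 4/29 = 6956/29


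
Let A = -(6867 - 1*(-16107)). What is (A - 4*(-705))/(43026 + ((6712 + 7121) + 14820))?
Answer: -6718/23893 ≈ -0.28117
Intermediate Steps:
A = -22974 (A = -(6867 + 16107) = -1*22974 = -22974)
(A - 4*(-705))/(43026 + ((6712 + 7121) + 14820)) = (-22974 - 4*(-705))/(43026 + ((6712 + 7121) + 14820)) = (-22974 + 2820)/(43026 + (13833 + 14820)) = -20154/(43026 + 28653) = -20154/71679 = -20154*1/71679 = -6718/23893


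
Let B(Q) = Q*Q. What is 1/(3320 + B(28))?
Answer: 1/4104 ≈ 0.00024366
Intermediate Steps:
B(Q) = Q²
1/(3320 + B(28)) = 1/(3320 + 28²) = 1/(3320 + 784) = 1/4104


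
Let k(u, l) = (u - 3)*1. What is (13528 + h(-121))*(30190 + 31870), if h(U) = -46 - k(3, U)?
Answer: 836692920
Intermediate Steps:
k(u, l) = -3 + u (k(u, l) = (-3 + u)*1 = -3 + u)
h(U) = -46 (h(U) = -46 - (-3 + 3) = -46 - 1*0 = -46 + 0 = -46)
(13528 + h(-121))*(30190 + 31870) = (13528 - 46)*(30190 + 31870) = 13482*62060 = 836692920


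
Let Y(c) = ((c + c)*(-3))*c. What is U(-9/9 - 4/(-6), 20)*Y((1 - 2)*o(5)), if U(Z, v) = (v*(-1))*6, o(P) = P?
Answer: 18000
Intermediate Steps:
U(Z, v) = -6*v (U(Z, v) = -v*6 = -6*v)
Y(c) = -6*c² (Y(c) = ((2*c)*(-3))*c = (-6*c)*c = -6*c²)
U(-9/9 - 4/(-6), 20)*Y((1 - 2)*o(5)) = (-6*20)*(-6*25*(1 - 2)²) = -(-720)*(-1*5)² = -(-720)*(-5)² = -(-720)*25 = -120*(-150) = 18000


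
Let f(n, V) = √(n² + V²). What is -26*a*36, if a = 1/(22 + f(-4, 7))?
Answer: -20592/419 + 936*√65/419 ≈ -31.135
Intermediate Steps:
f(n, V) = √(V² + n²)
a = 1/(22 + √65) (a = 1/(22 + √(7² + (-4)²)) = 1/(22 + √(49 + 16)) = 1/(22 + √65) ≈ 0.033264)
-26*a*36 = -26*(22/419 - √65/419)*36 = (-572/419 + 26*√65/419)*36 = -20592/419 + 936*√65/419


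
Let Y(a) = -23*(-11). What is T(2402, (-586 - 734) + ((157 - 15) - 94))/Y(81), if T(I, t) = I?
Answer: 2402/253 ≈ 9.4941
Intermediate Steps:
Y(a) = 253
T(2402, (-586 - 734) + ((157 - 15) - 94))/Y(81) = 2402/253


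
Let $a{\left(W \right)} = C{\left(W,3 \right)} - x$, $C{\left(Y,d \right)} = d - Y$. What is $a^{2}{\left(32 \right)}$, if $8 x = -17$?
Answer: $\frac{46225}{64} \approx 722.27$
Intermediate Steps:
$x = - \frac{17}{8}$ ($x = \frac{1}{8} \left(-17\right) = - \frac{17}{8} \approx -2.125$)
$a{\left(W \right)} = \frac{41}{8} - W$ ($a{\left(W \right)} = \left(3 - W\right) - - \frac{17}{8} = \left(3 - W\right) + \frac{17}{8} = \frac{41}{8} - W$)
$a^{2}{\left(32 \right)} = \left(\frac{41}{8} - 32\right)^{2} = \left(- \frac{215}{8}\right)^{2} = \frac{46225}{64}$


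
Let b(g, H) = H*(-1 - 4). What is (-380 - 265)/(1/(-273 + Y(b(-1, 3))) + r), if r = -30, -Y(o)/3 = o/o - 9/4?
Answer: 694665/32314 ≈ 21.497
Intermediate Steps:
b(g, H) = -5*H (b(g, H) = H*(-5) = -5*H)
Y(o) = 15/4 (Y(o) = -3*(o/o - 9/4) = -3*(1 - 9*¼) = -3*(1 - 9/4) = -3*(-5/4) = 15/4)
(-380 - 265)/(1/(-273 + Y(b(-1, 3))) + r) = (-380 - 265)/(1/(-273 + 15/4) - 30) = -645/(1/(-1077/4) - 30) = -645/(-4/1077 - 30) = -645/(-32314/1077) = -645*(-1077/32314) = 694665/32314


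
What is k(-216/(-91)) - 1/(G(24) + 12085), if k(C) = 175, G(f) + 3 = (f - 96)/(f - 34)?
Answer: 10578045/60446 ≈ 175.00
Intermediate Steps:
G(f) = -3 + (-96 + f)/(-34 + f) (G(f) = -3 + (f - 96)/(f - 34) = -3 + (-96 + f)/(-34 + f))
k(-216/(-91)) - 1/(G(24) + 12085) = 175 - 1/(2*(3 - 1*24)/(-34 + 24) + 12085) = 175 - 1/(2*(3 - 24)/(-10) + 12085) = 175 - 1/(2*(-⅒)*(-21) + 12085) = 175 - 1/(21/5 + 12085) = 175 - 1/60446/5 = 175 - 1*5/60446 = 175 - 5/60446 = 10578045/60446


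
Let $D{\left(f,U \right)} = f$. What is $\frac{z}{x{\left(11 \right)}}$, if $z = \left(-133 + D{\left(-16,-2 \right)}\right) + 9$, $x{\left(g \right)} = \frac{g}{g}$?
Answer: $-140$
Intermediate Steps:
$x{\left(g \right)} = 1$
$z = -140$ ($z = \left(-133 - 16\right) + 9 = -149 + 9 = -140$)
$\frac{z}{x{\left(11 \right)}} = - \frac{140}{1} = \left(-140\right) 1 = -140$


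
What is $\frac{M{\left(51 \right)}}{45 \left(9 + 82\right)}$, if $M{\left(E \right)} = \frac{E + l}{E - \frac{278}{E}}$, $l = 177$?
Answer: $\frac{1292}{1056965} \approx 0.0012224$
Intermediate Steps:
$M{\left(E \right)} = \frac{177 + E}{E - \frac{278}{E}}$ ($M{\left(E \right)} = \frac{E + 177}{E - \frac{278}{E}} = \frac{177 + E}{E - \frac{278}{E}}$)
$\frac{M{\left(51 \right)}}{45 \left(9 + 82\right)} = \frac{51 \frac{1}{-278 + 51^{2}} \left(177 + 51\right)}{45 \left(9 + 82\right)} = \frac{51 \frac{1}{-278 + 2601} \cdot 228}{45 \cdot 91} = \frac{51 \cdot \frac{1}{2323} \cdot 228}{4095} = 51 \cdot \frac{1}{2323} \cdot 228 \cdot \frac{1}{4095} = \frac{11628}{2323} \cdot \frac{1}{4095} = \frac{1292}{1056965}$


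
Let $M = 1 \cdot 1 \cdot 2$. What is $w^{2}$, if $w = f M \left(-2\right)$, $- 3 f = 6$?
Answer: $64$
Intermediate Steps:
$M = 2$ ($M = 1 \cdot 2 = 2$)
$f = -2$ ($f = \left(- \frac{1}{3}\right) 6 = -2$)
$w = 8$ ($w = \left(-2\right) 2 \left(-2\right) = \left(-4\right) \left(-2\right) = 8$)
$w^{2} = 8^{2} = 64$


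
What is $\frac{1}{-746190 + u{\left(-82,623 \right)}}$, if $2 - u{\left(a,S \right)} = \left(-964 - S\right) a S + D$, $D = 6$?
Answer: $- \frac{1}{81819676} \approx -1.2222 \cdot 10^{-8}$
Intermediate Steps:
$u{\left(a,S \right)} = -4 - S a \left(-964 - S\right)$ ($u{\left(a,S \right)} = 2 - \left(\left(-964 - S\right) a S + 6\right) = 2 - \left(a \left(-964 - S\right) S + 6\right) = 2 - \left(S a \left(-964 - S\right) + 6\right) = 2 - \left(6 + S a \left(-964 - S\right)\right) = -4 - S a \left(-964 - S\right)$)
$\frac{1}{-746190 + u{\left(-82,623 \right)}} = \frac{1}{-746190 - \left(4 + 31826578 + 49246904\right)} = \frac{1}{-746190 - 81073486} = \frac{1}{-81819676} = - \frac{1}{81819676}$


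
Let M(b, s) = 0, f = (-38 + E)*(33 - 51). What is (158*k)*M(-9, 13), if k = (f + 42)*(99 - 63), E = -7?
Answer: 0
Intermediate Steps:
f = 810 (f = (-38 - 7)*(33 - 51) = -45*(-18) = 810)
k = 30672 (k = (810 + 42)*(99 - 63) = 852*36 = 30672)
(158*k)*M(-9, 13) = (158*30672)*0 = 4846176*0 = 0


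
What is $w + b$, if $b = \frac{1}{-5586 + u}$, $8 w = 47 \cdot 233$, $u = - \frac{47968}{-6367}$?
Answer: $\frac{194479298229}{142072376} \approx 1368.9$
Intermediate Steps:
$u = \frac{47968}{6367}$ ($u = \left(-47968\right) \left(- \frac{1}{6367}\right) = \frac{47968}{6367} \approx 7.5338$)
$w = \frac{10951}{8}$ ($w = \frac{47 \cdot 233}{8} = \frac{1}{8} \cdot 10951 = \frac{10951}{8} \approx 1368.9$)
$b = - \frac{6367}{35518094}$ ($b = \frac{1}{-5586 + \frac{47968}{6367}} = \frac{1}{- \frac{35518094}{6367}} = - \frac{6367}{35518094} \approx -0.00017926$)
$w + b = \frac{10951}{8} - \frac{6367}{35518094} = \frac{194479298229}{142072376}$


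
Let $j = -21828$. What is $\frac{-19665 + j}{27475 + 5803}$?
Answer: $- \frac{41493}{33278} \approx -1.2469$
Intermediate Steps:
$\frac{-19665 + j}{27475 + 5803} = \frac{-19665 - 21828}{27475 + 5803} = - \frac{41493}{33278}$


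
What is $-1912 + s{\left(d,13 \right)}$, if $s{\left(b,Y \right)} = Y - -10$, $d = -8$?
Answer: $-1889$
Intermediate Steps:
$s{\left(b,Y \right)} = 10 + Y$ ($s{\left(b,Y \right)} = Y + 10 = 10 + Y$)
$-1912 + s{\left(d,13 \right)} = -1912 + \left(10 + 13\right) = -1912 + 23 = -1889$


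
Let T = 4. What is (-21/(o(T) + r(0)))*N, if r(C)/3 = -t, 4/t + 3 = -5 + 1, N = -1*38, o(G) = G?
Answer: 2793/20 ≈ 139.65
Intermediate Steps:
N = -38
t = -4/7 (t = 4/(-3 + (-5 + 1)) = 4/(-3 - 4) = 4/(-7) = 4*(-⅐) = -4/7 ≈ -0.57143)
r(C) = 12/7 (r(C) = 3*(-1*(-4/7)) = 3*(4/7) = 12/7)
(-21/(o(T) + r(0)))*N = -21/(4 + 12/7)*(-38) = -21/40/7*(-38) = -21*7/40*(-38) = -147/40*(-38) = 2793/20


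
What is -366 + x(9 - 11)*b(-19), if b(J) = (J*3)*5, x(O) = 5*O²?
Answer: -6066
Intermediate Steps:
b(J) = 15*J (b(J) = (3*J)*5 = 15*J)
-366 + x(9 - 11)*b(-19) = -366 + (5*(9 - 11)²)*(15*(-19)) = -366 + (5*(-2)²)*(-285) = -366 + (5*4)*(-285) = -366 + 20*(-285) = -366 - 5700 = -6066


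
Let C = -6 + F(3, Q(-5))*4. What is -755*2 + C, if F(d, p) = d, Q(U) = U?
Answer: -1504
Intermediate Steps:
C = 6 (C = -6 + 3*4 = -6 + 12 = 6)
-755*2 + C = -755*2 + 6 = -151*10 + 6 = -1510 + 6 = -1504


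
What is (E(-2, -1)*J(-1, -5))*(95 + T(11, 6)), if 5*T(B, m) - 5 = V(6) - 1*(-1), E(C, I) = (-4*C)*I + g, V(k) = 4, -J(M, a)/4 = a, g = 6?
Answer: -3880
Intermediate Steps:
J(M, a) = -4*a
E(C, I) = 6 - 4*C*I (E(C, I) = (-4*C)*I + 6 = -4*C*I + 6 = 6 - 4*C*I)
T(B, m) = 2 (T(B, m) = 1 + (4 - 1*(-1))/5 = 1 + (4 + 1)/5 = 1 + (⅕)*5 = 1 + 1 = 2)
(E(-2, -1)*J(-1, -5))*(95 + T(11, 6)) = ((6 - 4*(-2)*(-1))*(-4*(-5)))*(95 + 2) = ((6 - 8)*20)*97 = -2*20*97 = -40*97 = -3880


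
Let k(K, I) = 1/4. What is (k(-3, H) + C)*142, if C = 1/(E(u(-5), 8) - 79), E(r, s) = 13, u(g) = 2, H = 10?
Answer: 2201/66 ≈ 33.349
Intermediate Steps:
k(K, I) = 1/4
C = -1/66 (C = 1/(13 - 79) = 1/(-66) = -1/66 ≈ -0.015152)
(k(-3, H) + C)*142 = (1/4 - 1/66)*142 = (31/132)*142 = 2201/66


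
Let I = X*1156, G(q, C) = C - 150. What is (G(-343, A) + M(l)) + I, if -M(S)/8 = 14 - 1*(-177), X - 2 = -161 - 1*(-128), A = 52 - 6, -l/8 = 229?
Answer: -37468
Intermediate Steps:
l = -1832 (l = -8*229 = -1832)
A = 46
X = -31 (X = 2 + (-161 - 1*(-128)) = 2 + (-161 + 128) = 2 - 33 = -31)
G(q, C) = -150 + C
M(S) = -1528 (M(S) = -8*(14 - 1*(-177)) = -8*(14 + 177) = -8*191 = -1528)
I = -35836 (I = -31*1156 = -35836)
(G(-343, A) + M(l)) + I = ((-150 + 46) - 1528) - 35836 = (-104 - 1528) - 35836 = -1632 - 35836 = -37468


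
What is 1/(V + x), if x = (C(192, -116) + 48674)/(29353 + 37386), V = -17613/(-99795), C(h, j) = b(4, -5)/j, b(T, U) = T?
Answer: 64382112215/58317959826 ≈ 1.1040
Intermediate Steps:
C(h, j) = 4/j
V = 5871/33265 (V = -17613*(-1/99795) = 5871/33265 ≈ 0.17649)
x = 1411545/1935431 (x = (4/(-116) + 48674)/(29353 + 37386) = (4*(-1/116) + 48674)/66739 = (-1/29 + 48674)*(1/66739) = (1411545/29)*(1/66739) = 1411545/1935431 ≈ 0.72932)
1/(V + x) = 1/(5871/33265 + 1411545/1935431) = 1/(58317959826/64382112215) = 64382112215/58317959826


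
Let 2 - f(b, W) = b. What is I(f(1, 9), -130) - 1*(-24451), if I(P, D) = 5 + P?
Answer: 24457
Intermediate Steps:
f(b, W) = 2 - b
I(f(1, 9), -130) - 1*(-24451) = (5 + (2 - 1*1)) - 1*(-24451) = (5 + (2 - 1)) + 24451 = (5 + 1) + 24451 = 6 + 24451 = 24457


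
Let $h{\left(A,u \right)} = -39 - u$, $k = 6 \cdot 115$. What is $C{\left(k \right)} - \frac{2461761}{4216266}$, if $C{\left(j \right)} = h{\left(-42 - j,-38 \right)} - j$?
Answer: $- \frac{323989063}{468474} \approx -691.58$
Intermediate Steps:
$k = 690$
$C{\left(j \right)} = -1 - j$ ($C{\left(j \right)} = \left(-39 - -38\right) - j = \left(-39 + 38\right) - j = -1 - j$)
$C{\left(k \right)} - \frac{2461761}{4216266} = \left(-1 - 690\right) - \frac{2461761}{4216266} = \left(-1 - 690\right) - 2461761 \cdot \frac{1}{4216266} = -691 - \frac{273529}{468474} = - \frac{323989063}{468474}$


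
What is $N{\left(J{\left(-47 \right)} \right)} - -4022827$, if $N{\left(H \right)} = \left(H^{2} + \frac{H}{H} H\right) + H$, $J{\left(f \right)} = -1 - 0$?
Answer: $4022826$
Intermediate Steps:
$J{\left(f \right)} = -1$ ($J{\left(f \right)} = -1 + 0 = -1$)
$N{\left(H \right)} = H^{2} + 2 H$ ($N{\left(H \right)} = \left(H^{2} + 1 H\right) + H = \left(H^{2} + H\right) + H = \left(H + H^{2}\right) + H = H^{2} + 2 H$)
$N{\left(J{\left(-47 \right)} \right)} - -4022827 = - (2 - 1) - -4022827 = \left(-1\right) 1 + 4022827 = -1 + 4022827 = 4022826$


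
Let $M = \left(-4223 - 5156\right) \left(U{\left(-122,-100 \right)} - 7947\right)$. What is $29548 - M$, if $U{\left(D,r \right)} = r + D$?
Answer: $-76587503$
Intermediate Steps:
$U{\left(D,r \right)} = D + r$
$M = 76617051$ ($M = \left(-4223 - 5156\right) \left(\left(-122 - 100\right) - 7947\right) = - 9379 \left(-222 - 7947\right) = \left(-9379\right) \left(-8169\right) = 76617051$)
$29548 - M = 29548 - 76617051 = -76587503$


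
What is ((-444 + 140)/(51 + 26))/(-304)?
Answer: 1/77 ≈ 0.012987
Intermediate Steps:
((-444 + 140)/(51 + 26))/(-304) = -304/77*(-1/304) = 1/77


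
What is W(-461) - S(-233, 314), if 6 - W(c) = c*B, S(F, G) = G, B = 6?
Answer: 2458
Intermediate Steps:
W(c) = 6 - 6*c (W(c) = 6 - c*6 = 6 - 6*c)
W(-461) - S(-233, 314) = (6 - 6*(-461)) - 1*314 = (6 + 2766) - 314 = 2772 - 314 = 2458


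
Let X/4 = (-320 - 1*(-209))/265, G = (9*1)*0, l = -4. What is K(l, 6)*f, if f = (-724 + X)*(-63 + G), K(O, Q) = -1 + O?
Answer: -12115152/53 ≈ -2.2859e+5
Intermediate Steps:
G = 0 (G = 9*0 = 0)
X = -444/265 (X = 4*((-320 - 1*(-209))/265) = 4*((-320 + 209)*(1/265)) = 4*(-111*1/265) = 4*(-111/265) = -444/265 ≈ -1.6755)
f = 12115152/265 (f = (-724 - 444/265)*(-63 + 0) = -192304/265*(-63) = 12115152/265 ≈ 45718.)
K(l, 6)*f = (-1 - 4)*(12115152/265) = -5*12115152/265 = -12115152/53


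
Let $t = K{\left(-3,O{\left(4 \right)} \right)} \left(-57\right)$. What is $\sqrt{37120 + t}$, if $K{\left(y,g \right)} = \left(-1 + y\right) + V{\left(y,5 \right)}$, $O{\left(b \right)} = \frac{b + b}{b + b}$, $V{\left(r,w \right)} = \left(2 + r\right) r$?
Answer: $\sqrt{37177} \approx 192.81$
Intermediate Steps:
$V{\left(r,w \right)} = r \left(2 + r\right)$
$O{\left(b \right)} = 1$ ($O{\left(b \right)} = \frac{2 b}{2 b} = 2 b \frac{1}{2 b} = 1$)
$K{\left(y,g \right)} = -1 + y + y \left(2 + y\right)$ ($K{\left(y,g \right)} = \left(-1 + y\right) + y \left(2 + y\right) = -1 + y + y \left(2 + y\right)$)
$t = 57$ ($t = \left(-1 - 3 - 3 \left(2 - 3\right)\right) \left(-57\right) = \left(-1 - 3 - -3\right) \left(-57\right) = \left(-1 - 3 + 3\right) \left(-57\right) = \left(-1\right) \left(-57\right) = 57$)
$\sqrt{37120 + t} = \sqrt{37120 + 57} = \sqrt{37177}$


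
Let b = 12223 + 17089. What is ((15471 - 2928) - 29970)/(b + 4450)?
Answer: -5809/11254 ≈ -0.51617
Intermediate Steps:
b = 29312
((15471 - 2928) - 29970)/(b + 4450) = ((15471 - 2928) - 29970)/(29312 + 4450) = (12543 - 29970)/33762 = -17427*1/33762 = -5809/11254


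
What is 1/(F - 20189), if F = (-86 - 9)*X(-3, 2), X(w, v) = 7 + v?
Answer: -1/21044 ≈ -4.7519e-5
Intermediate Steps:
F = -855 (F = (-86 - 9)*(7 + 2) = -95*9 = -855)
1/(F - 20189) = 1/(-855 - 20189) = 1/(-21044) = -1/21044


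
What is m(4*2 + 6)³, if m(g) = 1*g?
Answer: 2744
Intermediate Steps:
m(g) = g
m(4*2 + 6)³ = (4*2 + 6)³ = (8 + 6)³ = 14³ = 2744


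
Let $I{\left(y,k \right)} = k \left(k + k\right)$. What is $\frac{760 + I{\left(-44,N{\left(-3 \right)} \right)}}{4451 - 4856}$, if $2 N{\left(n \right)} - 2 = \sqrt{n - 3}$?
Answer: $- \frac{253}{135} - \frac{2 i \sqrt{6}}{405} \approx -1.8741 - 0.012096 i$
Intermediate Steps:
$N{\left(n \right)} = 1 + \frac{\sqrt{-3 + n}}{2}$ ($N{\left(n \right)} = 1 + \frac{\sqrt{n - 3}}{2} = 1 + \frac{\sqrt{-3 + n}}{2}$)
$I{\left(y,k \right)} = 2 k^{2}$ ($I{\left(y,k \right)} = k 2 k = 2 k^{2}$)
$\frac{760 + I{\left(-44,N{\left(-3 \right)} \right)}}{4451 - 4856} = \frac{760 + 2 \left(1 + \frac{\sqrt{-3 - 3}}{2}\right)^{2}}{4451 - 4856} = \frac{760 + 2 \left(1 + \frac{\sqrt{-6}}{2}\right)^{2}}{-405} = \left(760 + 2 \left(1 + \frac{i \sqrt{6}}{2}\right)^{2}\right) \left(- \frac{1}{405}\right) = - \frac{152}{81} - \frac{2 \left(1 + \frac{i \sqrt{6}}{2}\right)^{2}}{405}$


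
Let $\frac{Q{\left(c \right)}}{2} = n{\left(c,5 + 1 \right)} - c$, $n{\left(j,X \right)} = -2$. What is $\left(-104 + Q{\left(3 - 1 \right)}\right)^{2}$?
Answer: $12544$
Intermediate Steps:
$Q{\left(c \right)} = -4 - 2 c$ ($Q{\left(c \right)} = 2 \left(-2 - c\right) = -4 - 2 c$)
$\left(-104 + Q{\left(3 - 1 \right)}\right)^{2} = \left(-104 - \left(4 + 2 \left(3 - 1\right)\right)\right)^{2} = \left(-104 - 8\right)^{2} = \left(-112\right)^{2} = 12544$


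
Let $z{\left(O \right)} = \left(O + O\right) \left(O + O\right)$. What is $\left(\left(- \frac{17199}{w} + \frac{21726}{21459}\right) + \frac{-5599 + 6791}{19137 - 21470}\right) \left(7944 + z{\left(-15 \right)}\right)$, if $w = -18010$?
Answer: $\frac{1935710631737322}{150274980745} \approx 12881.0$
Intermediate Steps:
$z{\left(O \right)} = 4 O^{2}$ ($z{\left(O \right)} = 2 O 2 O = 4 O^{2}$)
$\left(\left(- \frac{17199}{w} + \frac{21726}{21459}\right) + \frac{-5599 + 6791}{19137 - 21470}\right) \left(7944 + z{\left(-15 \right)}\right) = \left(\left(- \frac{17199}{-18010} + \frac{21726}{21459}\right) + \frac{-5599 + 6791}{19137 - 21470}\right) \left(7944 + 4 \left(-15\right)^{2}\right) = \left(\left(\left(-17199\right) \left(- \frac{1}{18010}\right) + 21726 \cdot \frac{1}{21459}\right) + \frac{1192}{-2333}\right) \left(7944 + 4 \cdot 225\right) = \left(\left(\frac{17199}{18010} + \frac{7242}{7153}\right) + 1192 \left(- \frac{1}{2333}\right)\right) \left(7944 + 900\right) = \left(\frac{253452867}{128825530} - \frac{1192}{2333}\right) 8844 = \frac{437745506951}{300549961490} \cdot 8844 = \frac{1935710631737322}{150274980745}$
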